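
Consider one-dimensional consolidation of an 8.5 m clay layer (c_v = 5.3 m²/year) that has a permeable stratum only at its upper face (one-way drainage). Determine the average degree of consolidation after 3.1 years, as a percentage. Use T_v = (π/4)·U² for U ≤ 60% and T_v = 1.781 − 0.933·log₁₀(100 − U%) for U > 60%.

Drainage path length: H_d = H = 8.5 m (single drainage).
T_v = c_v·t/H_d² = 5.3×3.1/8.5² = 0.2274.
T_v = 0.2274 corresponds to the U ≤ 60% branch:
U = √(4T_v/π) = 0.5381

U ≈ 53.8 %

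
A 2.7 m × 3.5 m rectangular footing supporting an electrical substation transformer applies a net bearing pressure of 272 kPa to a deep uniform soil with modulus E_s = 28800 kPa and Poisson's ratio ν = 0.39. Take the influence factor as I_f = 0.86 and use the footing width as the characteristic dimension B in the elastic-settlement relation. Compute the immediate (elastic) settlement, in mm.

Immediate (elastic) settlement: S_e = q·B·(1−ν²)/E_s · I_f.
S_e = 272 × 2.7 × (1 − 0.39²) / 28800 × 0.86
    = 272 × 2.7 × 0.8479 / 28800 × 0.86
    = 0.01859 m = 18.59 mm

S_e ≈ 18.6 mm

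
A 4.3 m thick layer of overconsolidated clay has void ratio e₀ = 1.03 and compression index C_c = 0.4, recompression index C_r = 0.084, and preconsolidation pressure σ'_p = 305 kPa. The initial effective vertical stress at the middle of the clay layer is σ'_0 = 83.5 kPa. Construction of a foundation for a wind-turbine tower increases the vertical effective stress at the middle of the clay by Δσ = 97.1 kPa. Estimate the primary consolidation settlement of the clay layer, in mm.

S_c ≈ 59.6 mm

Final effective stress: σ'_f = 83.5 + 97.1 = 180.6 kPa.
σ'_f = 180.6 ≤ σ'_p = 305 kPa, so the clay remains overconsolidated and only the recompression index applies:
S_c = C_r·H/(1+e₀)·log₁₀(σ'_f/σ'_0) = 0.084×4.3/2.03×log₁₀(180.6/83.5)
    = 0.17793 × 0.33503 = 0.05961 m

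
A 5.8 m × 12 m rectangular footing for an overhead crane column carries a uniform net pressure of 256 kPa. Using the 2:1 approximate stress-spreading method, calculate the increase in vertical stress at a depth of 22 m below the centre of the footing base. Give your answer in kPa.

By the 2:1 method the load spreads at 1 horizontal : 2 vertical, so at depth z the loaded area has grown by z in each plan dimension:
Δσ = qBL/((B+z)(L+z)) = 256×5.8×12/((5.8+22)(12+22)) = 18.851 kPa

Δσ_z ≈ 18.9 kPa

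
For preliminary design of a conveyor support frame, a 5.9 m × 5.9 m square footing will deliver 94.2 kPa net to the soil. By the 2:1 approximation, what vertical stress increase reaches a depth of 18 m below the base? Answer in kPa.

Δσ_z ≈ 5.74 kPa

By the 2:1 method the load spreads at 1 horizontal : 2 vertical, so at depth z the loaded area has grown by z in each plan dimension:
Δσ = qBL/((B+z)(L+z)) = 94.2×5.9×5.9/((5.9+18)(5.9+18)) = 5.7406 kPa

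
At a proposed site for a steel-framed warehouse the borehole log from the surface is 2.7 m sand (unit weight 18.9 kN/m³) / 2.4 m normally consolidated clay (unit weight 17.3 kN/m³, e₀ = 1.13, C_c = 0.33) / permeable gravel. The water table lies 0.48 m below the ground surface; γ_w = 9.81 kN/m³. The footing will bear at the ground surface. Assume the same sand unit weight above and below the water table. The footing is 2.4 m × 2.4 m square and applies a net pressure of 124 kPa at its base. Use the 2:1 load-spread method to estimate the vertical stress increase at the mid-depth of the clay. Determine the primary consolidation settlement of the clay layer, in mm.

Mid-depth of clay below the ground surface: z = 2.7 + 2.4/2 = 3.9 m.
Total vertical stress at mid-clay: σ_v = 18.9×2.7 + 17.3×1.2 = 71.79 kPa.
Pore pressure: u = 9.81×(3.9 − 0.48) = 33.55 kPa.
Initial effective stress: σ'_0 = σ_v − u = 71.79 − 33.55 = 38.24 kPa.
Stress increase at mid-clay by the 2:1 spreading method:
Δσ = qBL/((B+z)(L+z)) = 124×2.4×2.4/((2.4+3.9)(2.4+3.9)) = 17.995 kPa
Final effective stress: σ'_f = σ'_0 + Δσ = 38.24 + 17.995 = 56.235 kPa.
Normally consolidated clay, so the full stress increment lies on the virgin compression line:
S_c = C_c·H/(1+e₀)·log₁₀(σ'_f/σ'_0) = 0.33×2.4/(1+1.13)×log₁₀(56.235/38.24)
    = 0.37183 × 0.16749 = 0.06228 m

S_c ≈ 62.3 mm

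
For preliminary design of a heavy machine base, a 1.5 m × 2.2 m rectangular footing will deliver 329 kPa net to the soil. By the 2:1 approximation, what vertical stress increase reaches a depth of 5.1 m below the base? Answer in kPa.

By the 2:1 method the load spreads at 1 horizontal : 2 vertical, so at depth z the loaded area has grown by z in each plan dimension:
Δσ = qBL/((B+z)(L+z)) = 329×1.5×2.2/((1.5+5.1)(2.2+5.1)) = 22.534 kPa

Δσ_z ≈ 22.5 kPa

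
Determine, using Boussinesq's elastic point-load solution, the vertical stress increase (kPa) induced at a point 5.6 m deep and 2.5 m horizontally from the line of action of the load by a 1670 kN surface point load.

Boussinesq vertical stress below a point load on an elastic half-space:
Δσ_z = 3P/(2πz²) · [1 + (r/z)²]^(−5/2)
r/z = 2.5/5.6 = 0.44643; [1+(r/z)²]^(−5/2) = 0.63487.
Δσ_z = 3×1670/(2π×5.6²) × 0.63487 = 25.426 × 0.63487 = 16.14 kPa

Δσ_z ≈ 16.1 kPa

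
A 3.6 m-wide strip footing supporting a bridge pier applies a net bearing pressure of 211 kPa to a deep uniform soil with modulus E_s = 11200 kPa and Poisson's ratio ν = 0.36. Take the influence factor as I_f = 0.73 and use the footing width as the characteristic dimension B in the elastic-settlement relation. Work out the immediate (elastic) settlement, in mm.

S_e ≈ 43.1 mm

Immediate (elastic) settlement: S_e = q·B·(1−ν²)/E_s · I_f.
S_e = 211 × 3.6 × (1 − 0.36²) / 11200 × 0.73
    = 211 × 3.6 × 0.8704 / 11200 × 0.73
    = 0.04309 m = 43.09 mm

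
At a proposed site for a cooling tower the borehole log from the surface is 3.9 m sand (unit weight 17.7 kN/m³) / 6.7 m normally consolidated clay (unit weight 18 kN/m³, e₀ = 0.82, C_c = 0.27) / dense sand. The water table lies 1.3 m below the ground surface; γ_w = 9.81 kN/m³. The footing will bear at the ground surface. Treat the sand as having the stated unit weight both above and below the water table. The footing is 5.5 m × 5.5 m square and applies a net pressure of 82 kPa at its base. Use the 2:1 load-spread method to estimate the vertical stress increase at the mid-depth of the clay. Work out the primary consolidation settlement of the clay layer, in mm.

S_c ≈ 84.1 mm

Mid-depth of clay below the ground surface: z = 3.9 + 6.7/2 = 7.25 m.
Total vertical stress at mid-clay: σ_v = 17.7×3.9 + 18×3.35 = 129.33 kPa.
Pore pressure: u = 9.81×(7.25 − 1.3) = 58.37 kPa.
Initial effective stress: σ'_0 = σ_v − u = 129.33 − 58.37 = 70.96 kPa.
Stress increase at mid-clay by the 2:1 spreading method:
Δσ = qBL/((B+z)(L+z)) = 82×5.5×5.5/((5.5+7.25)(5.5+7.25)) = 15.259 kPa
Final effective stress: σ'_f = σ'_0 + Δσ = 70.96 + 15.259 = 86.219 kPa.
Normally consolidated clay, so the full stress increment lies on the virgin compression line:
S_c = C_c·H/(1+e₀)·log₁₀(σ'_f/σ'_0) = 0.27×6.7/(1+0.82)×log₁₀(86.219/70.96)
    = 0.99396 × 0.084589 = 0.08408 m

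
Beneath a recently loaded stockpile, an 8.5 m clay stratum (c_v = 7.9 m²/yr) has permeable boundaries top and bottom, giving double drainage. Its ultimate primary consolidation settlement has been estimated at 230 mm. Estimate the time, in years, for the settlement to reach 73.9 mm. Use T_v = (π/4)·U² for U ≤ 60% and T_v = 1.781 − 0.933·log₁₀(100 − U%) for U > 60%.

t ≈ 0.185 years

Drainage path length: H_d = H/2 = 4.25 m (double drainage).
U = S(t)/S_ult = 73.9/230 = 0.3213.
U ≤ 60%: T_v = (π/4)·U² = (π/4)×0.3213² = 0.081082.
t = T_v·H_d²/c_v = 0.081082×4.25²/7.9 = 0.1854 years.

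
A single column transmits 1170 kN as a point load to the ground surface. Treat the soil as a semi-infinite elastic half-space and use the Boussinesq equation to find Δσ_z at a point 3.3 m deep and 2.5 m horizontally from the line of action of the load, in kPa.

Δσ_z ≈ 16.5 kPa

Boussinesq vertical stress below a point load on an elastic half-space:
Δσ_z = 3P/(2πz²) · [1 + (r/z)²]^(−5/2)
r/z = 2.5/3.3 = 0.75758; [1+(r/z)²]^(−5/2) = 0.32177.
Δσ_z = 3×1170/(2π×3.3²) × 0.32177 = 51.298 × 0.32177 = 16.51 kPa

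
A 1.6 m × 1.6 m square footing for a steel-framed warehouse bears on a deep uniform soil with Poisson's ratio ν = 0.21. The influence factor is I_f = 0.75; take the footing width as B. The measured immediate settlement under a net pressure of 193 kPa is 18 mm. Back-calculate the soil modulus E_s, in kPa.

S_e = q·B·(1−ν²)/E_s · I_f  ⇒  E_s = q·B·(1−ν²)·I_f / S_e.
E_s = 193 × 1.6 × 0.9559 × 0.75 / 0.018 = 12300 kPa

E_s ≈ 12300 kPa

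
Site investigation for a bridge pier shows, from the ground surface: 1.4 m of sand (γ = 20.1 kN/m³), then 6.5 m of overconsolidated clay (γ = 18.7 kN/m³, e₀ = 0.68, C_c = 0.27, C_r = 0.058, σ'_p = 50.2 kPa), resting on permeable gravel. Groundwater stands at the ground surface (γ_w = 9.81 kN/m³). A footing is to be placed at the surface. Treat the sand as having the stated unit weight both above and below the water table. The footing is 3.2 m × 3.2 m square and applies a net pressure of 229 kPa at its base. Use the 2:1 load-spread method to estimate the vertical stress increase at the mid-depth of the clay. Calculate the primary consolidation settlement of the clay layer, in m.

S_c ≈ 0.233 m

Mid-depth of clay below the ground surface: z = 1.4 + 6.5/2 = 4.65 m.
Total vertical stress at mid-clay: σ_v = 20.1×1.4 + 18.7×3.25 = 88.915 kPa.
Pore pressure: u = 9.81×(4.65 − 0) = 45.617 kPa.
Initial effective stress: σ'_0 = σ_v − u = 88.915 − 45.617 = 43.298 kPa.
Stress increase at mid-clay by the 2:1 spreading method:
Δσ = qBL/((B+z)(L+z)) = 229×3.2×3.2/((3.2+4.65)(3.2+4.65)) = 38.054 kPa
Final effective stress: σ'_f = 43.298 + 38.054 = 81.352 kPa.
σ'_f = 81.352 > σ'_p = 50.2 kPa, so the stress path crosses the preconsolidation pressure — recompression up to σ'_p, then virgin compression beyond:
S_c = H/(1+e₀)·[C_r·log₁₀(σ'_p/σ'_0) + C_c·log₁₀(σ'_f/σ'_p)]
    = 6.5/1.68 × [0.058×log₁₀(50.2/43.298) + 0.27×log₁₀(81.352/50.2)]
    = 3.869 × [0.0037257 + 0.056609] = 0.2334 m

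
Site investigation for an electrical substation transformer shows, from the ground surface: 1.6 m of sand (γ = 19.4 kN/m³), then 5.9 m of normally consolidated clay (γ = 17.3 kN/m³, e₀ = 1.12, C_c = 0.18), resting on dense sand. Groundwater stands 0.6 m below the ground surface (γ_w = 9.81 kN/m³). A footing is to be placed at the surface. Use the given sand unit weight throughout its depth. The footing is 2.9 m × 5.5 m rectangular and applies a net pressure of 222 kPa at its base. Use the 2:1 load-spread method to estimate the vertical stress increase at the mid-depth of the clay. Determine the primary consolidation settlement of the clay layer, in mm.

Mid-depth of clay below the ground surface: z = 1.6 + 5.9/2 = 4.55 m.
Total vertical stress at mid-clay: σ_v = 19.4×1.6 + 17.3×2.95 = 82.075 kPa.
Pore pressure: u = 9.81×(4.55 − 0.6) = 38.75 kPa.
Initial effective stress: σ'_0 = σ_v − u = 82.075 − 38.75 = 43.325 kPa.
Stress increase at mid-clay by the 2:1 spreading method:
Δσ = qBL/((B+z)(L+z)) = 222×2.9×5.5/((2.9+4.55)(5.5+4.55)) = 47.292 kPa
Final effective stress: σ'_f = σ'_0 + Δσ = 43.325 + 47.292 = 90.617 kPa.
Normally consolidated clay, so the full stress increment lies on the virgin compression line:
S_c = C_c·H/(1+e₀)·log₁₀(σ'_f/σ'_0) = 0.18×5.9/(1+1.12)×log₁₀(90.617/43.325)
    = 0.50094 × 0.32047 = 0.1605 m

S_c ≈ 161 mm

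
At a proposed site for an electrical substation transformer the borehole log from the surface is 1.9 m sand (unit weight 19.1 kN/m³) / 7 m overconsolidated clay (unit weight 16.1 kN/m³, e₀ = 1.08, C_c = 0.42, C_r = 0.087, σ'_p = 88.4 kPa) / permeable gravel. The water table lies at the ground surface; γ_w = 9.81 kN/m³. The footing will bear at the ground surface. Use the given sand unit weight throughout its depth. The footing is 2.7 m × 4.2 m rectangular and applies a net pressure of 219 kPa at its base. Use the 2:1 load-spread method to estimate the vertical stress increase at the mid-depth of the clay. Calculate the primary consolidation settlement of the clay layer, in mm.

S_c ≈ 75.1 mm

Mid-depth of clay below the ground surface: z = 1.9 + 7/2 = 5.4 m.
Total vertical stress at mid-clay: σ_v = 19.1×1.9 + 16.1×3.5 = 92.64 kPa.
Pore pressure: u = 9.81×(5.4 − 0) = 52.974 kPa.
Initial effective stress: σ'_0 = σ_v − u = 92.64 − 52.974 = 39.666 kPa.
Stress increase at mid-clay by the 2:1 spreading method:
Δσ = qBL/((B+z)(L+z)) = 219×2.7×4.2/((2.7+5.4)(4.2+5.4)) = 31.938 kPa
Final effective stress: σ'_f = 39.666 + 31.938 = 71.604 kPa.
σ'_f = 71.604 ≤ σ'_p = 88.4 kPa, so the clay remains overconsolidated and only the recompression index applies:
S_c = C_r·H/(1+e₀)·log₁₀(σ'_f/σ'_0) = 0.087×7/2.08×log₁₀(71.604/39.666)
    = 0.29279 × 0.25652 = 0.07511 m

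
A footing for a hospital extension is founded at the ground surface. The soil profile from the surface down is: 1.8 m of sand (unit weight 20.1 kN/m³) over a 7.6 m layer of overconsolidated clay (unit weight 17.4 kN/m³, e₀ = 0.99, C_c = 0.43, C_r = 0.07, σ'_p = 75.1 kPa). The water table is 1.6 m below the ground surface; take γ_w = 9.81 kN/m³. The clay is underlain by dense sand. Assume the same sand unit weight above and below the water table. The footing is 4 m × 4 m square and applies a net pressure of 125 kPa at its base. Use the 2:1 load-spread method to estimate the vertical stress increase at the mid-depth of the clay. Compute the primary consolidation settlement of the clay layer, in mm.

Mid-depth of clay below the ground surface: z = 1.8 + 7.6/2 = 5.6 m.
Total vertical stress at mid-clay: σ_v = 20.1×1.8 + 17.4×3.8 = 102.3 kPa.
Pore pressure: u = 9.81×(5.6 − 1.6) = 39.24 kPa.
Initial effective stress: σ'_0 = σ_v − u = 102.3 − 39.24 = 63.06 kPa.
Stress increase at mid-clay by the 2:1 spreading method:
Δσ = qBL/((B+z)(L+z)) = 125×4×4/((4+5.6)(4+5.6)) = 21.701 kPa
Final effective stress: σ'_f = 63.06 + 21.701 = 84.761 kPa.
σ'_f = 84.761 > σ'_p = 75.1 kPa, so the stress path crosses the preconsolidation pressure — recompression up to σ'_p, then virgin compression beyond:
S_c = H/(1+e₀)·[C_r·log₁₀(σ'_p/σ'_0) + C_c·log₁₀(σ'_f/σ'_p)]
    = 7.6/1.99 × [0.07×log₁₀(75.1/63.06) + 0.43×log₁₀(84.761/75.1)]
    = 3.8191 × [0.005312 + 0.022599] = 0.1066 m

S_c ≈ 107 mm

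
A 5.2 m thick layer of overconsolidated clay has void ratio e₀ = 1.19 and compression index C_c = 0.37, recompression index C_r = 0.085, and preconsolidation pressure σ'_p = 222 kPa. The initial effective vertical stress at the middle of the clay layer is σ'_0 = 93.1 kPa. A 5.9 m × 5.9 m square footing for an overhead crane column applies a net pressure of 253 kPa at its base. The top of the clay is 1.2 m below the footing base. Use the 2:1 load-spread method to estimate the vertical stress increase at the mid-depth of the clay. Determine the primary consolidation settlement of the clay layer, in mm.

Mid-depth of clay below the footing base: z = 1.2 + 5.2/2 = 3.8 m.
Stress increase at mid-clay by the 2:1 spreading method:
Δσ = qBL/((B+z)(L+z)) = 253×5.9×5.9/((5.9+3.8)(5.9+3.8)) = 93.601 kPa
Final effective stress: σ'_f = 93.1 + 93.601 = 186.7 kPa.
σ'_f = 186.7 ≤ σ'_p = 222 kPa, so the clay remains overconsolidated and only the recompression index applies:
S_c = C_r·H/(1+e₀)·log₁₀(σ'_f/σ'_0) = 0.085×5.2/2.19×log₁₀(186.7/93.1)
    = 0.20182 × 0.30219 = 0.06099 m

S_c ≈ 61 mm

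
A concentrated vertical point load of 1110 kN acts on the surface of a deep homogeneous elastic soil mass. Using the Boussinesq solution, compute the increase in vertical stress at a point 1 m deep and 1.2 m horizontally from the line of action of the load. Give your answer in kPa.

Boussinesq vertical stress below a point load on an elastic half-space:
Δσ_z = 3P/(2πz²) · [1 + (r/z)²]^(−5/2)
r/z = 1.2/1 = 1.2; [1+(r/z)²]^(−5/2) = 0.10753.
Δσ_z = 3×1110/(2π×1²) × 0.10753 = 529.99 × 0.10753 = 56.99 kPa

Δσ_z ≈ 57 kPa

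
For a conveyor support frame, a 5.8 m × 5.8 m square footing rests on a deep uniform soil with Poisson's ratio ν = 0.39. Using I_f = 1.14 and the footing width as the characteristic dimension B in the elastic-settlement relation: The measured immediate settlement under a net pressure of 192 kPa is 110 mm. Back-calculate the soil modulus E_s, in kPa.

E_s ≈ 9790 kPa

S_e = q·B·(1−ν²)/E_s · I_f  ⇒  E_s = q·B·(1−ν²)·I_f / S_e.
E_s = 192 × 5.8 × 0.8479 × 1.14 / 0.11 = 9786 kPa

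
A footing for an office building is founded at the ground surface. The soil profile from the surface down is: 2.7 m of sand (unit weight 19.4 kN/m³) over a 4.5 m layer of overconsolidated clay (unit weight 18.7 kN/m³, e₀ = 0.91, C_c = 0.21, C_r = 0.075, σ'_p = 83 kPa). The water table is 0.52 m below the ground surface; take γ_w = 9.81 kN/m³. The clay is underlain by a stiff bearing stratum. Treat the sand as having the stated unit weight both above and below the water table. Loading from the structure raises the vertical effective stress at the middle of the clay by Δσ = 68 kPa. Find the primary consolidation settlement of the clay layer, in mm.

Mid-depth of clay below the ground surface: z = 2.7 + 4.5/2 = 4.95 m.
Total vertical stress at mid-clay: σ_v = 19.4×2.7 + 18.7×2.25 = 94.455 kPa.
Pore pressure: u = 9.81×(4.95 − 0.52) = 43.458 kPa.
Initial effective stress: σ'_0 = σ_v − u = 94.455 − 43.458 = 50.997 kPa.
Final effective stress: σ'_f = 50.997 + 68 = 119 kPa.
σ'_f = 119 > σ'_p = 83 kPa, so the stress path crosses the preconsolidation pressure — recompression up to σ'_p, then virgin compression beyond:
S_c = H/(1+e₀)·[C_r·log₁₀(σ'_p/σ'_0) + C_c·log₁₀(σ'_f/σ'_p)]
    = 4.5/1.91 × [0.075×log₁₀(83/50.997) + 0.21×log₁₀(119/83)]
    = 2.356 × [0.015865 + 0.032858] = 0.1148 m

S_c ≈ 115 mm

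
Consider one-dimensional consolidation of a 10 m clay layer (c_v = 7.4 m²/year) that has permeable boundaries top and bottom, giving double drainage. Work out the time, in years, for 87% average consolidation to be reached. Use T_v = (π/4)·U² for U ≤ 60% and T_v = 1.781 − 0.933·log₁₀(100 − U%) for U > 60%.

t ≈ 2.51 years

Drainage path length: H_d = H/2 = 5 m (double drainage).
U > 60%: T_v = 1.781 − 0.933·log₁₀(100 − 87) = 0.74169.
t = T_v·H_d²/c_v = 0.74169×5²/7.4 = 2.506 years.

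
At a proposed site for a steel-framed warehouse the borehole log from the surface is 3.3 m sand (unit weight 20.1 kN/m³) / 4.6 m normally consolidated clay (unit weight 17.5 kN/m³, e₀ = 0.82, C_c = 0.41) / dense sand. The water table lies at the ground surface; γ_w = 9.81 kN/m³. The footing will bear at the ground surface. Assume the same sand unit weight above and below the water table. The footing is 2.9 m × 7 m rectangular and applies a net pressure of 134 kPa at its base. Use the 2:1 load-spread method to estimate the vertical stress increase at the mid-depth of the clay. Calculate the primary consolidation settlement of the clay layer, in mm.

Mid-depth of clay below the ground surface: z = 3.3 + 4.6/2 = 5.6 m.
Total vertical stress at mid-clay: σ_v = 20.1×3.3 + 17.5×2.3 = 106.58 kPa.
Pore pressure: u = 9.81×(5.6 − 0) = 54.936 kPa.
Initial effective stress: σ'_0 = σ_v − u = 106.58 − 54.936 = 51.644 kPa.
Stress increase at mid-clay by the 2:1 spreading method:
Δσ = qBL/((B+z)(L+z)) = 134×2.9×7/((2.9+5.6)(7+5.6)) = 25.399 kPa
Final effective stress: σ'_f = σ'_0 + Δσ = 51.644 + 25.399 = 77.043 kPa.
Normally consolidated clay, so the full stress increment lies on the virgin compression line:
S_c = C_c·H/(1+e₀)·log₁₀(σ'_f/σ'_0) = 0.41×4.6/(1+0.82)×log₁₀(77.043/51.644)
    = 1.0363 × 0.17371 = 0.18 m

S_c ≈ 180 mm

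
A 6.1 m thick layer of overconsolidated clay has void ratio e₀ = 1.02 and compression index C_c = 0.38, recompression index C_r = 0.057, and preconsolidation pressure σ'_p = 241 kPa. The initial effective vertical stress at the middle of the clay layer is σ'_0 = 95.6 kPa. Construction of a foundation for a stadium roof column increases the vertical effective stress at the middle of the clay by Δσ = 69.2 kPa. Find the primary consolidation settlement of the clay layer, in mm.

Final effective stress: σ'_f = 95.6 + 69.2 = 164.8 kPa.
σ'_f = 164.8 ≤ σ'_p = 241 kPa, so the clay remains overconsolidated and only the recompression index applies:
S_c = C_r·H/(1+e₀)·log₁₀(σ'_f/σ'_0) = 0.057×6.1/2.02×log₁₀(164.8/95.6)
    = 0.17213 × 0.2365 = 0.04071 m

S_c ≈ 40.7 mm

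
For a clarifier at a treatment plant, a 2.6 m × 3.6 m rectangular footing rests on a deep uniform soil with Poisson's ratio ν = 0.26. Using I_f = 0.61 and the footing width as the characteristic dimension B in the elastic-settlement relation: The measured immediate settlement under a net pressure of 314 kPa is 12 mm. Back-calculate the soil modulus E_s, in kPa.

E_s ≈ 38700 kPa

S_e = q·B·(1−ν²)/E_s · I_f  ⇒  E_s = q·B·(1−ν²)·I_f / S_e.
E_s = 314 × 2.6 × 0.9324 × 0.61 / 0.012 = 38690 kPa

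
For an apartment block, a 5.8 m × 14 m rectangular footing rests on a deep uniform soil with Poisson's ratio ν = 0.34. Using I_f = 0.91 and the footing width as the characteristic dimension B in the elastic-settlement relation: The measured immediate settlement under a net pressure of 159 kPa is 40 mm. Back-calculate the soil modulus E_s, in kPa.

S_e = q·B·(1−ν²)/E_s · I_f  ⇒  E_s = q·B·(1−ν²)·I_f / S_e.
E_s = 159 × 5.8 × 0.8844 × 0.91 / 0.04 = 18550 kPa

E_s ≈ 18600 kPa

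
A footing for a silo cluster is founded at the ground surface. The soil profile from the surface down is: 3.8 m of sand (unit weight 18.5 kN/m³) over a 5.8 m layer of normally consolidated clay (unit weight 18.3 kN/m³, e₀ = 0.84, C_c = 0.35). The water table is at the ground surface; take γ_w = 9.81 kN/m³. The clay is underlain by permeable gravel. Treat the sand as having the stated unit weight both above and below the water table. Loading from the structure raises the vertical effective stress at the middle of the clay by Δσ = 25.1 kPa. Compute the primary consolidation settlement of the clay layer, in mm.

S_c ≈ 173 mm

Mid-depth of clay below the ground surface: z = 3.8 + 5.8/2 = 6.7 m.
Total vertical stress at mid-clay: σ_v = 18.5×3.8 + 18.3×2.9 = 123.37 kPa.
Pore pressure: u = 9.81×(6.7 − 0) = 65.727 kPa.
Initial effective stress: σ'_0 = σ_v − u = 123.37 − 65.727 = 57.643 kPa.
Final effective stress: σ'_f = σ'_0 + Δσ = 57.643 + 25.1 = 82.743 kPa.
Normally consolidated clay, so the full stress increment lies on the virgin compression line:
S_c = C_c·H/(1+e₀)·log₁₀(σ'_f/σ'_0) = 0.35×5.8/(1+0.84)×log₁₀(82.743/57.643)
    = 1.1033 × 0.15698 = 0.1732 m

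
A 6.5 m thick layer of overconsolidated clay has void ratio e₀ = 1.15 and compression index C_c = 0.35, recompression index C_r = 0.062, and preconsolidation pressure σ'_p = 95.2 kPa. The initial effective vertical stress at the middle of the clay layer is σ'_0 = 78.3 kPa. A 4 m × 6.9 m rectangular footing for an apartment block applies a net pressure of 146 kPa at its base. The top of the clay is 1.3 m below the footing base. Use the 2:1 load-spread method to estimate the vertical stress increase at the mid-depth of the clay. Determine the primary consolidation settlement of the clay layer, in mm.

Mid-depth of clay below the footing base: z = 1.3 + 6.5/2 = 4.55 m.
Stress increase at mid-clay by the 2:1 spreading method:
Δσ = qBL/((B+z)(L+z)) = 146×4×6.9/((4+4.55)(6.9+4.55)) = 41.161 kPa
Final effective stress: σ'_f = 78.3 + 41.161 = 119.46 kPa.
σ'_f = 119.46 > σ'_p = 95.2 kPa, so the stress path crosses the preconsolidation pressure — recompression up to σ'_p, then virgin compression beyond:
S_c = H/(1+e₀)·[C_r·log₁₀(σ'_p/σ'_0) + C_c·log₁₀(σ'_f/σ'_p)]
    = 6.5/2.15 × [0.062×log₁₀(95.2/78.3) + 0.35×log₁₀(119.46/95.2)]
    = 3.0233 × [0.0052623 + 0.034505] = 0.1202 m

S_c ≈ 120 mm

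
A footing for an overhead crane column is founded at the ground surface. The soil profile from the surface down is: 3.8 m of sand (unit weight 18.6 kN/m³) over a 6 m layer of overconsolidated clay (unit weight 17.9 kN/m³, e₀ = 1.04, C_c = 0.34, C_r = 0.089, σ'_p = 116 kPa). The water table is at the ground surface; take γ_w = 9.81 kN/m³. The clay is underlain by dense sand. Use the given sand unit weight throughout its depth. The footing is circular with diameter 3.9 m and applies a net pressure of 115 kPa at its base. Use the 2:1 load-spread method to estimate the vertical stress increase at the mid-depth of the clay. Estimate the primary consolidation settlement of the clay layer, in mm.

Mid-depth of clay below the ground surface: z = 3.8 + 6/2 = 6.8 m.
Total vertical stress at mid-clay: σ_v = 18.6×3.8 + 17.9×3 = 124.38 kPa.
Pore pressure: u = 9.81×(6.8 − 0) = 66.708 kPa.
Initial effective stress: σ'_0 = σ_v − u = 124.38 − 66.708 = 57.672 kPa.
Stress increase at mid-clay by the 2:1 spreading method:
Δσ ≈ qD²/(D+z)² = 115×3.9²/(3.9+6.8)² = 15.278 kPa
Final effective stress: σ'_f = 57.672 + 15.278 = 72.95 kPa.
σ'_f = 72.95 ≤ σ'_p = 116 kPa, so the clay remains overconsolidated and only the recompression index applies:
S_c = C_r·H/(1+e₀)·log₁₀(σ'_f/σ'_0) = 0.089×6/2.04×log₁₀(72.95/57.672)
    = 0.26177 × 0.10206 = 0.02672 m

S_c ≈ 26.7 mm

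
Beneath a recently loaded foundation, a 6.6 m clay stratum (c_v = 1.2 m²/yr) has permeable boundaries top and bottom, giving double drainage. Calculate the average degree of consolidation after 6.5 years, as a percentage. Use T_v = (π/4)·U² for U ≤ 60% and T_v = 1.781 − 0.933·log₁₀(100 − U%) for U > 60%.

Drainage path length: H_d = H/2 = 3.3 m (double drainage).
T_v = c_v·t/H_d² = 1.2×6.5/3.3² = 0.71625.
T_v = 0.71625 corresponds to the U > 60% branch:
U = 1 − 10^((1.781 − T_v)/0.933)/100 = 0.8616

U ≈ 86.2 %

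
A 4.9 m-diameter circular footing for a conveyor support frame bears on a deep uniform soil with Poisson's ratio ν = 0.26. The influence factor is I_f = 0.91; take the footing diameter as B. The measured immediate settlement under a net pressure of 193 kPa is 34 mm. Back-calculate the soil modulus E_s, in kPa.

S_e = q·B·(1−ν²)/E_s · I_f  ⇒  E_s = q·B·(1−ν²)·I_f / S_e.
E_s = 193 × 4.9 × 0.9324 × 0.91 / 0.034 = 23600 kPa

E_s ≈ 23600 kPa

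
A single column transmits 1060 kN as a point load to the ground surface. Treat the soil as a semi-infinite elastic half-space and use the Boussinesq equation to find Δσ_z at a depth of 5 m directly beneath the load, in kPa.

Δσ_z ≈ 20.2 kPa

Boussinesq vertical stress below a point load on an elastic half-space:
Δσ_z = 3P/(2πz²) · [1 + (r/z)²]^(−5/2)
r/z = 0/5 = 0; [1+(r/z)²]^(−5/2) = 1.
Δσ_z = 3×1060/(2π×5²) × 1 = 20.245 × 1 = 20.25 kPa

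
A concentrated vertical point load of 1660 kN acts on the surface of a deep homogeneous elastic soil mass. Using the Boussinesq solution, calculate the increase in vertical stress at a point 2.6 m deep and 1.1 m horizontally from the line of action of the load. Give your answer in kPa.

Boussinesq vertical stress below a point load on an elastic half-space:
Δσ_z = 3P/(2πz²) · [1 + (r/z)²]^(−5/2)
r/z = 1.1/2.6 = 0.42308; [1+(r/z)²]^(−5/2) = 0.66255.
Δσ_z = 3×1660/(2π×2.6²) × 0.66255 = 117.25 × 0.66255 = 77.68 kPa

Δσ_z ≈ 77.7 kPa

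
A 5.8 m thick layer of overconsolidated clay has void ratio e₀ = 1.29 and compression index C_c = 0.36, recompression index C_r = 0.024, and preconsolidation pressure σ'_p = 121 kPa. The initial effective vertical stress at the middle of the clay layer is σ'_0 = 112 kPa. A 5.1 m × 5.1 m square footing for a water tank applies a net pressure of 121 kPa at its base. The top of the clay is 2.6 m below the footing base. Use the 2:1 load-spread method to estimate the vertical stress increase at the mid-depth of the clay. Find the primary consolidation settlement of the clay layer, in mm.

Mid-depth of clay below the footing base: z = 2.6 + 5.8/2 = 5.5 m.
Stress increase at mid-clay by the 2:1 spreading method:
Δσ = qBL/((B+z)(L+z)) = 121×5.1×5.1/((5.1+5.5)(5.1+5.5)) = 28.01 kPa
Final effective stress: σ'_f = 112 + 28.01 = 140.01 kPa.
σ'_f = 140.01 > σ'_p = 121 kPa, so the stress path crosses the preconsolidation pressure — recompression up to σ'_p, then virgin compression beyond:
S_c = H/(1+e₀)·[C_r·log₁₀(σ'_p/σ'_0) + C_c·log₁₀(σ'_f/σ'_p)]
    = 5.8/2.29 × [0.024×log₁₀(121/112) + 0.36×log₁₀(140.01/121)]
    = 2.5328 × [0.00080562 + 0.022815] = 0.05983 m

S_c ≈ 59.8 mm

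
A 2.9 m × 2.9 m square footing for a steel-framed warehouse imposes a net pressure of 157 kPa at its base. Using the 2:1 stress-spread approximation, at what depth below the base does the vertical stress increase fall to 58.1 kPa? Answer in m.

z ≈ 1.87 m

2:1 spreading — at depth z the loaded area has grown by z in each plan dimension:
qB²/(B+z)² = Δσ_z ⇒ z = B(√(q/Δσ_z) − 1) = 2.9×(√(157/58.1) − 1) = 1.867 m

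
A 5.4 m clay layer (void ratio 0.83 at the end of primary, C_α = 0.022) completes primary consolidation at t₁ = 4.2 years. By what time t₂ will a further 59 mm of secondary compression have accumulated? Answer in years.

t₂ ≈ 34 years

S_s = C_α·H/(1+e_p)·log₁₀(t₂/t₁) ⇒ log₁₀(t₂/t₁) = S_s·(1+e_p)/(C_α·H).
log₁₀(t₂/t₁) = 0.059 × (1+0.83) / (0.022×5.4) = 0.9088
t₂ = t₁ × 10^0.9088 = 4.2 × 8.107 = 34.05 years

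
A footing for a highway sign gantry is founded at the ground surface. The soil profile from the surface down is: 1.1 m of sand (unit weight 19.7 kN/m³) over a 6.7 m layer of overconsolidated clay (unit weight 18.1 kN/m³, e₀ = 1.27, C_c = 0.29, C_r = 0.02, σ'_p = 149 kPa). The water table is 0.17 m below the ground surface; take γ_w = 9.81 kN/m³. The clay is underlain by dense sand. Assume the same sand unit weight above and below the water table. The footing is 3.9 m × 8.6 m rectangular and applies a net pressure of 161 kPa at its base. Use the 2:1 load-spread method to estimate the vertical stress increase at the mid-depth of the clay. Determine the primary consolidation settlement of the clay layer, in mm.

Mid-depth of clay below the ground surface: z = 1.1 + 6.7/2 = 4.45 m.
Total vertical stress at mid-clay: σ_v = 19.7×1.1 + 18.1×3.35 = 82.305 kPa.
Pore pressure: u = 9.81×(4.45 − 0.17) = 41.987 kPa.
Initial effective stress: σ'_0 = σ_v − u = 82.305 − 41.987 = 40.318 kPa.
Stress increase at mid-clay by the 2:1 spreading method:
Δσ = qBL/((B+z)(L+z)) = 161×3.9×8.6/((3.9+4.45)(8.6+4.45)) = 49.556 kPa
Final effective stress: σ'_f = 40.318 + 49.556 = 89.874 kPa.
σ'_f = 89.874 ≤ σ'_p = 149 kPa, so the clay remains overconsolidated and only the recompression index applies:
S_c = C_r·H/(1+e₀)·log₁₀(σ'_f/σ'_0) = 0.02×6.7/2.27×log₁₀(89.874/40.318)
    = 0.05903 × 0.34814 = 0.02055 m

S_c ≈ 20.6 mm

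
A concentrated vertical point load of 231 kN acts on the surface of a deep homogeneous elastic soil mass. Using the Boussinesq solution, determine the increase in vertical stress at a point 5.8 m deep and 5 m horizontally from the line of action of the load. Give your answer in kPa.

Boussinesq vertical stress below a point load on an elastic half-space:
Δσ_z = 3P/(2πz²) · [1 + (r/z)²]^(−5/2)
r/z = 5/5.8 = 0.86207; [1+(r/z)²]^(−5/2) = 0.24926.
Δσ_z = 3×231/(2π×5.8²) × 0.24926 = 3.2787 × 0.24926 = 0.8172 kPa

Δσ_z ≈ 0.817 kPa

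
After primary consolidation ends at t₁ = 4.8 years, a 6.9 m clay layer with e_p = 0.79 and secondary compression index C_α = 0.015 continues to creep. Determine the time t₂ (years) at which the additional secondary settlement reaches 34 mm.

t₂ ≈ 18.6 years

S_s = C_α·H/(1+e_p)·log₁₀(t₂/t₁) ⇒ log₁₀(t₂/t₁) = S_s·(1+e_p)/(C_α·H).
log₁₀(t₂/t₁) = 0.034 × (1+0.79) / (0.015×6.9) = 0.588
t₂ = t₁ × 10^0.588 = 4.8 × 3.873 = 18.59 years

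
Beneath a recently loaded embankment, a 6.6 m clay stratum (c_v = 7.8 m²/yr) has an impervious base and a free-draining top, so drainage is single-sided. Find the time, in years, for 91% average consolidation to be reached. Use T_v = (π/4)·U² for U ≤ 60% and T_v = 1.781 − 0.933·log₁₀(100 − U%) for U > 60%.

Drainage path length: H_d = H = 6.6 m (single drainage).
U > 60%: T_v = 1.781 − 0.933·log₁₀(100 − 91) = 0.89069.
t = T_v·H_d²/c_v = 0.89069×6.6²/7.8 = 4.974 years.

t ≈ 4.97 years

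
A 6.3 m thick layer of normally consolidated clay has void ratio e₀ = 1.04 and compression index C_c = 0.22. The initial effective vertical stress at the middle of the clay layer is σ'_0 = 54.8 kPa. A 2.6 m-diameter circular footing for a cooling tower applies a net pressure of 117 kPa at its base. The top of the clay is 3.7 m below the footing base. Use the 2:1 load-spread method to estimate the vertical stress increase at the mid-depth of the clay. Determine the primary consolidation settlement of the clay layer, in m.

S_c ≈ 0.0442 m

Mid-depth of clay below the footing base: z = 3.7 + 6.3/2 = 6.85 m.
Stress increase at mid-clay by the 2:1 spreading method:
Δσ ≈ qD²/(D+z)² = 117×2.6²/(2.6+6.85)² = 8.8566 kPa
Final effective stress: σ'_f = σ'_0 + Δσ = 54.8 + 8.8566 = 63.657 kPa.
Normally consolidated clay, so the full stress increment lies on the virgin compression line:
S_c = C_c·H/(1+e₀)·log₁₀(σ'_f/σ'_0) = 0.22×6.3/(1+1.04)×log₁₀(63.657/54.8)
    = 0.67941 × 0.065066 = 0.04421 m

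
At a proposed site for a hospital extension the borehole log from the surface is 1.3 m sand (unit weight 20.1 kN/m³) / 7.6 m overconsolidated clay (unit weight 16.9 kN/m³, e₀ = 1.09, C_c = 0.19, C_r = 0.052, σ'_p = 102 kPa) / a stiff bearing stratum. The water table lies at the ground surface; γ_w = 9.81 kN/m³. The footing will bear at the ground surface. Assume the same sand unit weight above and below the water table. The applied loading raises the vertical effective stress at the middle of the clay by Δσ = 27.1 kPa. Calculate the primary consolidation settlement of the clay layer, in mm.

Mid-depth of clay below the ground surface: z = 1.3 + 7.6/2 = 5.1 m.
Total vertical stress at mid-clay: σ_v = 20.1×1.3 + 16.9×3.8 = 90.35 kPa.
Pore pressure: u = 9.81×(5.1 − 0) = 50.031 kPa.
Initial effective stress: σ'_0 = σ_v − u = 90.35 − 50.031 = 40.319 kPa.
Final effective stress: σ'_f = 40.319 + 27.1 = 67.419 kPa.
σ'_f = 67.419 ≤ σ'_p = 102 kPa, so the clay remains overconsolidated and only the recompression index applies:
S_c = C_r·H/(1+e₀)·log₁₀(σ'_f/σ'_0) = 0.052×7.6/2.09×log₁₀(67.419/40.319)
    = 0.18909 × 0.22327 = 0.04222 m

S_c ≈ 42.2 mm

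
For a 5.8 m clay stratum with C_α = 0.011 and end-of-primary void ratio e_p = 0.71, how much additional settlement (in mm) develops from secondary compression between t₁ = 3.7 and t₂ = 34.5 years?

S_s ≈ 36.2 mm

Secondary compression: S_s = C_α·H/(1+e_p)·log₁₀(t₂/t₁)
S_s = 0.011×5.8/(1+0.71)×log₁₀(34.5/3.7)
    = 0.03731 × 0.9696 = 0.03618 m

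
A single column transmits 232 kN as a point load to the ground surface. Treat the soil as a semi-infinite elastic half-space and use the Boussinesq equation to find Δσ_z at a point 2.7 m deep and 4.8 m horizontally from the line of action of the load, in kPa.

Δσ_z ≈ 0.43 kPa

Boussinesq vertical stress below a point load on an elastic half-space:
Δσ_z = 3P/(2πz²) · [1 + (r/z)²]^(−5/2)
r/z = 4.8/2.7 = 1.7778; [1+(r/z)²]^(−5/2) = 0.028323.
Δσ_z = 3×232/(2π×2.7²) × 0.028323 = 15.195 × 0.028323 = 0.4304 kPa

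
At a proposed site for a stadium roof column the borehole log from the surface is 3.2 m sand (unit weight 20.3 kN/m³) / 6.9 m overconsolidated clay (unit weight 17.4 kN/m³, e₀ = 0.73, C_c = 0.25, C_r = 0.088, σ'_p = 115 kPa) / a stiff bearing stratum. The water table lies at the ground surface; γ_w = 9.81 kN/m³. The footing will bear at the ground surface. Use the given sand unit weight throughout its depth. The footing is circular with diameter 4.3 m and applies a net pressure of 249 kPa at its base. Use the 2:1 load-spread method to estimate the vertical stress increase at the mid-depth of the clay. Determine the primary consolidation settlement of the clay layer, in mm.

Mid-depth of clay below the ground surface: z = 3.2 + 6.9/2 = 6.65 m.
Total vertical stress at mid-clay: σ_v = 20.3×3.2 + 17.4×3.45 = 124.99 kPa.
Pore pressure: u = 9.81×(6.65 − 0) = 65.237 kPa.
Initial effective stress: σ'_0 = σ_v − u = 124.99 − 65.237 = 59.753 kPa.
Stress increase at mid-clay by the 2:1 spreading method:
Δσ ≈ qD²/(D+z)² = 249×4.3²/(4.3+6.65)² = 38.398 kPa
Final effective stress: σ'_f = 59.753 + 38.398 = 98.151 kPa.
σ'_f = 98.151 ≤ σ'_p = 115 kPa, so the clay remains overconsolidated and only the recompression index applies:
S_c = C_r·H/(1+e₀)·log₁₀(σ'_f/σ'_0) = 0.088×6.9/1.73×log₁₀(98.151/59.753)
    = 0.35098 × 0.21554 = 0.07565 m

S_c ≈ 75.7 mm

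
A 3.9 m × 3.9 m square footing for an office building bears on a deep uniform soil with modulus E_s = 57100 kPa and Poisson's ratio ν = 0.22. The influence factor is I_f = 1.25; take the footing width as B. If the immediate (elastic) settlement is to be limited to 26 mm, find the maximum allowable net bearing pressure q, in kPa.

q ≈ 320 kPa

S_e = q·B·(1−ν²)/E_s · I_f  ⇒  q = S_e·E_s / (B·(1−ν²)·I_f).
q = 0.026 × 57100 / (3.9 × 0.9516 × 1.25) = 320 kPa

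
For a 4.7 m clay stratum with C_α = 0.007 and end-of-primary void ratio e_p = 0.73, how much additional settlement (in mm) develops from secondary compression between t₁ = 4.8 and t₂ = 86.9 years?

Secondary compression: S_s = C_α·H/(1+e_p)·log₁₀(t₂/t₁)
S_s = 0.007×4.7/(1+0.73)×log₁₀(86.9/4.8)
    = 0.01902 × 1.258 = 0.02392 m

S_s ≈ 23.9 mm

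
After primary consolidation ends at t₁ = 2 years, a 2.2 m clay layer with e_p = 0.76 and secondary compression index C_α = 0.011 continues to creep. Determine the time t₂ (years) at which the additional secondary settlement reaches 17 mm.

t₂ ≈ 34.5 years

S_s = C_α·H/(1+e_p)·log₁₀(t₂/t₁) ⇒ log₁₀(t₂/t₁) = S_s·(1+e_p)/(C_α·H).
log₁₀(t₂/t₁) = 0.017 × (1+0.76) / (0.011×2.2) = 1.236
t₂ = t₁ × 10^1.236 = 2 × 17.23 = 34.47 years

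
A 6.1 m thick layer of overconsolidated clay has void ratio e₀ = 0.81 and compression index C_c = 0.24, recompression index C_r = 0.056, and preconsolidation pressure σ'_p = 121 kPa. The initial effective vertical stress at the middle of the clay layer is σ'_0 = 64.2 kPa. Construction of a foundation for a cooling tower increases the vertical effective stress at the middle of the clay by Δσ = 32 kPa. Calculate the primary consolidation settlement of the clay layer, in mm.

S_c ≈ 33.1 mm

Final effective stress: σ'_f = 64.2 + 32 = 96.2 kPa.
σ'_f = 96.2 ≤ σ'_p = 121 kPa, so the clay remains overconsolidated and only the recompression index applies:
S_c = C_r·H/(1+e₀)·log₁₀(σ'_f/σ'_0) = 0.056×6.1/1.81×log₁₀(96.2/64.2)
    = 0.18873 × 0.17564 = 0.03315 m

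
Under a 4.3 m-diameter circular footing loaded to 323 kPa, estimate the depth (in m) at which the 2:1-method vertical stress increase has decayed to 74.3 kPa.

2:1 spreading — at depth z the loaded area has grown by z in each plan dimension:
qD²/(D+z)² = Δσ_z ⇒ z = D(√(q/Δσ_z) − 1) = 4.3×(√(323/74.3) − 1) = 4.666 m

z ≈ 4.67 m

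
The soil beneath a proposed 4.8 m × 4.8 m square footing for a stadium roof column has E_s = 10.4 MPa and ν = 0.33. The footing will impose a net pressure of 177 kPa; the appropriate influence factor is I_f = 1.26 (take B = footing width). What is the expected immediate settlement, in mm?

Immediate (elastic) settlement: S_e = q·B·(1−ν²)/E_s · I_f.
E_s = 10.4 MPa = 10400 kPa.
S_e = 177 × 4.8 × (1 − 0.33²) / 10400 × 1.26
    = 177 × 4.8 × 0.8911 / 10400 × 1.26
    = 0.09172 m = 91.72 mm

S_e ≈ 91.7 mm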